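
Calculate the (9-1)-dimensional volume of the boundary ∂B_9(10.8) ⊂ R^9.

The surface area of an n-ball is 2π^(n/2) r^(n-1) / Γ(n/2). For n=9, r=10.8: 5.49478e+09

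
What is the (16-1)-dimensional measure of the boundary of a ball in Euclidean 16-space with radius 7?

The surface area of an n-ball is 2π^(n/2) r^(n-1) / Γ(n/2). For n=16, r=7: 678223072849·π^8/360 ≈ 1.78759e+13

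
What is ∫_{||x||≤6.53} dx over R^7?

Volume = π^{7/2}·(6.53)^7/Γ(9/2) ≈ 2.39206e+06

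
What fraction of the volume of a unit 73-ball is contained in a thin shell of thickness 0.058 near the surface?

1 - (1-0.058)^73 ≈ 0.987244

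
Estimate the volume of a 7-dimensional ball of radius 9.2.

Volume = π^{7/2}·(9.2)^7/Γ(9/2) ≈ 2.63569e+07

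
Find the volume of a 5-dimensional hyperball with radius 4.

Volume = π^{5/2}·(4)^5/Γ(7/2) = 8192·π^2/15 ≈ 5390.12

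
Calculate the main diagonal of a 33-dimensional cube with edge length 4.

The space diagonal of an n-cube of side s is s√n. Here 4·√33 ≈ 22.9783.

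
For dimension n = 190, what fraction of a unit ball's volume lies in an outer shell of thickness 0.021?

1 - (1-0.021)^190 ≈ 0.98227 ≈ 98.23%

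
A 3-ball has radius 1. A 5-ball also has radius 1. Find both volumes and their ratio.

V_3(1) ≈ 4.18879. V_5(1) ≈ 5.26379. Ratio V_3/V_5 ≈ 0.7958.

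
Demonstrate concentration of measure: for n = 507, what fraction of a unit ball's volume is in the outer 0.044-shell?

1 - (1-0.044)^507 ≈ 1 - 1.236e-10 ≈ (100 - 1.24e-08)%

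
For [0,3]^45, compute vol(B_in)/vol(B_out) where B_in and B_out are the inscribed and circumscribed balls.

The radii are 3/2 and 3√45/2, so the volume ratio is (1/√45)^45 = 45^{-45/2} ≈ 6.34919e-38.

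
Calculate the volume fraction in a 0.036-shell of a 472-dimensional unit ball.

Shell fraction = 1 - (1-0.036)^472 ≈ 0.9999999695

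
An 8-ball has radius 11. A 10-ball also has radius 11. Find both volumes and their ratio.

V_8(11) ≈ 8.70021e+08. V_10(11) ≈ 6.61447e+10. Ratio V_8/V_10 ≈ 0.01315.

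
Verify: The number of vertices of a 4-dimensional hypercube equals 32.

False. The 4-cube has 2^4 = 16 vertices.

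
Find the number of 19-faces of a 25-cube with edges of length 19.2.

An n-cube has C(n,k)·2^(n-k) k-faces. Here C(25,19)·2^6 = 177100·64 = 11334400.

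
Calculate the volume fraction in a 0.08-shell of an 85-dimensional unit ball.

Shell fraction = 1 - (1-0.08)^85 ≈ 0.999164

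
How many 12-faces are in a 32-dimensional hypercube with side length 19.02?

f_12(32-cube) = (32 choose 12) · 2^20 = 236760952995840.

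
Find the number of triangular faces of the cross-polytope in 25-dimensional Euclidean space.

f_2(25-orthoplex) = 2^3 · (25 choose 3) = 18400.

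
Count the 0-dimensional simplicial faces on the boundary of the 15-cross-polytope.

An n-cross-polytope has 2^(k+1)·C(n,k+1) k-faces. Here 2^1·C(15,1) = 2·15 = 30.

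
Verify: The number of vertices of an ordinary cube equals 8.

True. The 3-cube has 2^3 = 8 vertices.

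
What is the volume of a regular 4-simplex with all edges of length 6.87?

For a regular n-simplex with edge a, V = (a^n / n!)·√((n+1)/2^n). With a=6.87, n=4: V ≈ 51.8849.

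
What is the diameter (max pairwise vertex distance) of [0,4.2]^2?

||(4.2,4.2,...,4.2)|| = √(2)·4.2 ≈ 5.9397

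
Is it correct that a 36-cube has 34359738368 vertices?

False. The 36-cube has 2^36 = 68719476736 vertices.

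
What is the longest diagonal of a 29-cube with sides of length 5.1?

The space diagonal of an n-cube of side s is s√n. Here 5.1·√29 ≈ 27.4643.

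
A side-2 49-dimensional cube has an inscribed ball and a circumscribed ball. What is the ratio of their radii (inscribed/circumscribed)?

r_in = 2/2 (half the side); r_out = 2√49/2 (half the diagonal). Ratio = 1/√49 ≈ 0.142857.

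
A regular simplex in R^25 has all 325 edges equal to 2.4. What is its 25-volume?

Volume = 2.4^25 · √(26/2^25) / 25! ≈ 1.81655e-19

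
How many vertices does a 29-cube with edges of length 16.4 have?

An n-cube has 2^n vertices; for n = 29 that is 2^29 = 536870912.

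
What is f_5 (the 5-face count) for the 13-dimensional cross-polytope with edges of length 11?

f_5(13-orthoplex) = 2^6 · (13 choose 6) = 109824.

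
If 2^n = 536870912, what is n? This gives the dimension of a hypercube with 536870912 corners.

2^n = 536870912 ⇒ n = log_2(536870912) = 29.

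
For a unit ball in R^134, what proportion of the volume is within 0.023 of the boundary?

1 - (1-0.023)^134 ≈ 0.955754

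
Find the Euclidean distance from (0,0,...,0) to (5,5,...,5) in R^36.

||(5,5,...,5)|| = √(36)·5 = 30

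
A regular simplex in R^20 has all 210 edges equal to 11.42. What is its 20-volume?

Volume = 11.42^20 · √(21/2^20) / 20! ≈ 2.61823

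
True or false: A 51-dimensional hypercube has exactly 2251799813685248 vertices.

True. The 51-cube has 2^51 = 2251799813685248 vertices.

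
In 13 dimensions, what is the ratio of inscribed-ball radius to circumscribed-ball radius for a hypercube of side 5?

Ratio = (s/2)/(s√13/2) = 13^(-1/2) ≈ 0.27735.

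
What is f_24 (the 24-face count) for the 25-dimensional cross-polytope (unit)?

Each 24-face is the convex hull of 25 vertices, one chosen as ±e_i from each of 25 distinct axes: 2^25·C(25,25) = 33554432.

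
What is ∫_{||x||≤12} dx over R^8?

Volume = π^{8/2}·(12)^8/Γ(5) = 17915904·π^4 ≈ 1.74517e+09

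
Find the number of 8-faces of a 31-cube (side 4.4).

f_8(31-cube) = (31 choose 8) · 2^23 = 66175421644800.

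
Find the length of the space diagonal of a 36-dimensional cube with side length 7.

The space diagonal of an n-cube of side s is s√n. Here 7·√36 = 42.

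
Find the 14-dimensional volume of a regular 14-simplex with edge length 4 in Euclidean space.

For a regular n-simplex with edge a, V = (a^n / n!)·√((n+1)/2^n). With a=4, n=14: V ≈ 9.31681e-05.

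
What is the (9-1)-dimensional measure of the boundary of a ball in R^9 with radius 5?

S_9(5) = 2·π^(9/2)·(5)^8 / Γ(9/2) = 2500000·π^4/21 ≈ 1.15963e+07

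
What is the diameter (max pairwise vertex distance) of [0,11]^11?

d = √(11² + 11² + ... + 11²) [11 terms] = √(11·11²) = 11√11 ≈ 36.4829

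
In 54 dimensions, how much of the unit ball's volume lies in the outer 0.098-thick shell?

1 - (1-0.098)^54 ≈ 0.996188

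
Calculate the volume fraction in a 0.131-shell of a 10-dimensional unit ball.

1 - (1-0.131)^10 ≈ 0.754417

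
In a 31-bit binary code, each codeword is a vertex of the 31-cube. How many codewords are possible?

Each vertex is a binary string of length 31, so there are 2^31 = 2147483648.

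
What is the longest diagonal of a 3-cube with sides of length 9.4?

d = √(9.4² + 9.4² + ... + 9.4²) [3 terms] = √(3·9.4²) = 9.4√3 ≈ 16.2813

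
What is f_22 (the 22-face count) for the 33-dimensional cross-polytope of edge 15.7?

An n-cross-polytope has 2^(k+1)·C(n,k+1) k-faces. Here 2^23·C(33,23) = 8388608·92561040 = 776458280632320.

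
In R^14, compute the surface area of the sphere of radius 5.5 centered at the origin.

The surface area of an n-ball is 2π^(n/2) r^(n-1) / Γ(n/2). For n=14, r=5.5: 34522712143931·π^7/2949120 ≈ 3.53559e+10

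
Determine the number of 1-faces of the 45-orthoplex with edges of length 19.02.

An n-cross-polytope has 2^(k+1)·C(n,k+1) k-faces. Here 2^2·C(45,2) = 4·990 = 3960.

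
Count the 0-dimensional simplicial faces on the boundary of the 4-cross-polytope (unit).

Each 0-face is the convex hull of 1 vertex, one chosen as ±e_i from each of 1 distinct axis: 2^1·C(4,1) = 8.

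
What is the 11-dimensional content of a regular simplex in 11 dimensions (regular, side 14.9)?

V_11 = √(12) · 14.9^11 / (11! · 2^(11/2)) ≈ 15410.6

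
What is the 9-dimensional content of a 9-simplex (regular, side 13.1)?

Volume = 13.1^9 · √(10/2^9) / 9! ≈ 4375.66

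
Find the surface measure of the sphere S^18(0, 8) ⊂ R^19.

S_19(8) = 2·π^(19/2)·(8)^18 / Γ(19/2) = 18446744073709551616·π^9/34459425 ≈ 1.59573e+16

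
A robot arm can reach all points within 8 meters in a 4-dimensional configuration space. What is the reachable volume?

Volume = π^{4/2}·(8)^4/Γ(3) = 2048·π^2 ≈ 20212.9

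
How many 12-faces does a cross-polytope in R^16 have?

Number of 12-faces = 2^(12+1) · C(16,12+1) = 8192 · 560 = 4587520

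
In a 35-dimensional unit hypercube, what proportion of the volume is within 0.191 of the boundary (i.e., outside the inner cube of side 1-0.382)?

Shell fraction = 1 - (1-0.382)^35 ≈ 0.9999999516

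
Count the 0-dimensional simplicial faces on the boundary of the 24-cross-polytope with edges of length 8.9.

Each 0-face is the convex hull of 1 vertex, one chosen as ±e_i from each of 1 distinct axis: 2^1·C(24,1) = 48.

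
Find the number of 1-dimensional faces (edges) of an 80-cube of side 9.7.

Number of 1-faces = C(80,1)·2^(80-1) = 80·604462909807314587353088 = 48357032784585166988247040.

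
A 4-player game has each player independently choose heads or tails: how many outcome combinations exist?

Number of vertices = 2^4 = 16.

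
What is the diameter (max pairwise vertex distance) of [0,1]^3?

The space diagonal of an n-cube of side s is s√n. Here 1·√3 ≈ 1.73205.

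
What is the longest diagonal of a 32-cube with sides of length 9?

d = √(9² + 9² + ... + 9²) [32 terms] = √(32·9²) = 9√32 ≈ 50.9117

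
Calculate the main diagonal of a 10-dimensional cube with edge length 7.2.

Diagonal = √10 · 7.2 ≈ 22.7684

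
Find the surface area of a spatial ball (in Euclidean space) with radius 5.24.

S_3(5.24) = 2·π^(3/2)·(5.24)^2 / Γ(3/2) = 4πr² = 4π·(5.24)² ≈ 345.042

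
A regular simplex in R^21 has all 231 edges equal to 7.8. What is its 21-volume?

V = (7.8^21 / 21!) · √((21+1) / 2^21) ≈ 0.000343589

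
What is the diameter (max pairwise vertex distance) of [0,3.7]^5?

Diagonal = √5 · 3.7 ≈ 8.27345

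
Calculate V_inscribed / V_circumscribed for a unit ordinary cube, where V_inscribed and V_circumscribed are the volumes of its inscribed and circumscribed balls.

V_in / V_out = (r_in/r_out)^3 = (1/√3)^3 = 3^(-3/2) ≈ 0.19245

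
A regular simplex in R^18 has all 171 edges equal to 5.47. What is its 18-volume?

For a regular n-simplex with edge a, V = (a^n / n!)·√((n+1)/2^n). With a=5.47, n=18: V ≈ 2.55586e-05.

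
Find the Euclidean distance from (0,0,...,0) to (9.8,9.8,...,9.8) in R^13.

Diagonal = √13 · 9.8 ≈ 35.3344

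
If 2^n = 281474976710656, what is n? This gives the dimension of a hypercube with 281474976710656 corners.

n = log_2(281474976710656) = 48.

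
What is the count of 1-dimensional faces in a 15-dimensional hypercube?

Choose 1 of 15 axes to span the face (C(15,1) = 15 ways), then fix each of the remaining 14 coordinates at one of its two extreme values (2^14 = 16384 ways): 15·16384 = 245760.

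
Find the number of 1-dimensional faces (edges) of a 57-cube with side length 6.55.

Each of the 2^57 = 144115188075855872 vertices has degree 57; total edges = 57·2^57/2 = 4107282860161892352.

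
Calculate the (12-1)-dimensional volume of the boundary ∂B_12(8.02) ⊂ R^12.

|∂B_12(8.02)| ≈ 1.41471e+11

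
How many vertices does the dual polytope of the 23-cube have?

Number of vertices = 2n = 46.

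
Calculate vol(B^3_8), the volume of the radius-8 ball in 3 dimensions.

Volume = π^{3/2}·(8)^3/Γ(5/2) = 2048·π/3 ≈ 2144.66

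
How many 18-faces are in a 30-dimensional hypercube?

Number of 18-faces = C(30,18) · 2^(30-18) = 86493225 · 4096 = 354276249600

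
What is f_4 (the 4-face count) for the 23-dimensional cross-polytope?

Each 4-face is the convex hull of 5 vertices, one chosen as ±e_i from each of 5 distinct axes: 2^5·C(23,5) = 1076768.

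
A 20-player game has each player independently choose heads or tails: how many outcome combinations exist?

The 20-cube has 2^20 = 1048576 vertices.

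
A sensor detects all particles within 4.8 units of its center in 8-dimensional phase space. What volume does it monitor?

Volume = π^{8/2}·(4.8)^8/Γ(5) ≈ 1.14372e+06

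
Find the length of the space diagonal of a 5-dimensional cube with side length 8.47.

The space diagonal of an n-cube of side s is s√n. Here 8.47·√5 ≈ 18.9395.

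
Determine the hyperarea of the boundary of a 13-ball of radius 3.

S_13(3) = 2·π^(13/2)·(3)^12 / Γ(13/2) = 2519424·π^6/385 ≈ 6.29129e+06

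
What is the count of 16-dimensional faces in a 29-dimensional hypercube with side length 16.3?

An n-cube has C(n,k)·2^(n-k) k-faces. Here C(29,16)·2^13 = 67863915·8192 = 555941191680.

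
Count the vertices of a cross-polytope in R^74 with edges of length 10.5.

An n-cross-polytope has 2n vertices; here n = 74, giving 148.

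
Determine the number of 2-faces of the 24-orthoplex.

Each 2-face is the convex hull of 3 vertices, one chosen as ±e_i from each of 3 distinct axes: 2^3·C(24,3) = 16192.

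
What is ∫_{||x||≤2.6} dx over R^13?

The n-ball volume is π^(n/2)·r^n/Γ(n/2+1). With n=13, r=2.6: V ≈ 225941.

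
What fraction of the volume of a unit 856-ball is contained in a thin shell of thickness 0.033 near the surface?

Shell fraction = 1 - (1-0.033)^856 ≈ 1 - 3.35e-13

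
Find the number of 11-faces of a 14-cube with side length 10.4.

f_11(14-cube) = (14 choose 11) · 2^3 = 2912.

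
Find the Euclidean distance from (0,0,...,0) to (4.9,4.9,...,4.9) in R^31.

||(4.9,4.9,...,4.9)|| = √(31)·4.9 ≈ 27.282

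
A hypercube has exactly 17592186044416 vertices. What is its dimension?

The n-cube has 2^n vertices, and 17592186044416 = 2^44, so n = 44.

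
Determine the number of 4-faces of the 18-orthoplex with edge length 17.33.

Number of 4-faces = 2^(4+1) · C(18,4+1) = 32 · 8568 = 274176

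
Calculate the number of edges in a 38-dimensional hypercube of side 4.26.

Number of 1-faces = C(38,1)·2^(38-1) = 38·137438953472 = 5222680231936.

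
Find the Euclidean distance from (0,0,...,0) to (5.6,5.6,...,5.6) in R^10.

Diagonal = √10 · 5.6 ≈ 17.7088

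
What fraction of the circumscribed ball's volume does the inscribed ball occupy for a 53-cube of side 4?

The radii are 4/2 and 4√53/2, so the volume ratio is (1/√53)^53 = 53^{-53/2} ≈ 2.02623e-46.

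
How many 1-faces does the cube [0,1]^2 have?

An n-cube has n·2^(n-1) edges. With n = 2: 2·2 = 4.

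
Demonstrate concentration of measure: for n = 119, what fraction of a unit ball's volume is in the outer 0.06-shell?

1 - (1-0.06)^119 ≈ 0.999366 ≈ 99.94%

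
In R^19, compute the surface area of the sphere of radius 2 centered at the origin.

|∂B_19(2)| = 268435456·π^9/34459425 ≈ 232210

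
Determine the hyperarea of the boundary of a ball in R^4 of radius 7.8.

The surface area of an n-ball is 2π^(n/2) r^(n-1) / Γ(n/2). For n=4, r=7.8: 9367.28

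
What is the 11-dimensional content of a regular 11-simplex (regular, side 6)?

Volume = 6^11 · √(12/2^11) / 11! ≈ 0.695719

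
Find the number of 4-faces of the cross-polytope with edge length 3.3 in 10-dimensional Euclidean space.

f_4(10-orthoplex) = 2^5 · (10 choose 5) = 8064.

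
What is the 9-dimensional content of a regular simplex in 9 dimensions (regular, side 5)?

For a regular n-simplex with edge a, V = (a^n / n!)·√((n+1)/2^n). With a=5, n=9: V ≈ 0.752198.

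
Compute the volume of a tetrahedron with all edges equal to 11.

Volume = (√2/12) · 11³ = 156.86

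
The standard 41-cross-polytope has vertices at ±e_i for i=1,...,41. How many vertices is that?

An n-cross-polytope has 2n vertices; here n = 41, giving 82.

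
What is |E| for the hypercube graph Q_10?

Number of 1-faces = C(10,1)·2^(10-1) = 10·512 = 5120.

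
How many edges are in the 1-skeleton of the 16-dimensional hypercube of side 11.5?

The 16-cube has n·2^(n-1) = 16·2^15 = 16·32768 = 524288 edges.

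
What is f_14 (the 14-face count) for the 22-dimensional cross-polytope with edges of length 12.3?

An n-cross-polytope has 2^(k+1)·C(n,k+1) k-faces. Here 2^15·C(22,15) = 32768·170544 = 5588385792.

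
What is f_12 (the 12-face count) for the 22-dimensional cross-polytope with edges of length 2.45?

Number of 12-faces = 2^(12+1) · C(22,12+1) = 8192 · 497420 = 4074864640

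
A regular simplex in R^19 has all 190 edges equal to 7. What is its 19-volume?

For a regular n-simplex with edge a, V = (a^n / n!)·√((n+1)/2^n). With a=7, n=19: V ≈ 0.00057876.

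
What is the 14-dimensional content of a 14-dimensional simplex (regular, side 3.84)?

Volume = 3.84^14 · √(15/2^14) / 14! ≈ 5.26095e-05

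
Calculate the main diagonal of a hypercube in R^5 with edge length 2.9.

d = √(2.9² + 2.9² + ... + 2.9²) [5 terms] = √(5·2.9²) = 2.9√5 ≈ 6.4846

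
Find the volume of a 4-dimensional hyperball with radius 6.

Volume = π^{4/2}·(6)^4/Γ(3) = 648·π^2 ≈ 6395.5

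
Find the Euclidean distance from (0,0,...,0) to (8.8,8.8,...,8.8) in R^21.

d = √(8.8² + 8.8² + ... + 8.8²) [21 terms] = √(21·8.8²) = 8.8√21 ≈ 40.3267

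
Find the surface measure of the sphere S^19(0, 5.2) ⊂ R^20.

S_20(5.2) = 2·π^(20/2)·(5.2)^19 / Γ(20/2) ≈ 2.0741e+13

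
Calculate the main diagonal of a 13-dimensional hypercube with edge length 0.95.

The space diagonal of an n-cube of side s is s√n. Here 0.95·√13 ≈ 3.42527.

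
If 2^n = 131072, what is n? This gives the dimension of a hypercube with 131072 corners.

2^n = 131072 ⇒ n = log_2(131072) = 17.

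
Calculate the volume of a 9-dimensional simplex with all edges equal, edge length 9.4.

V = (9.4^9 / 9!) · √((9+1) / 2^9) ≈ 220.675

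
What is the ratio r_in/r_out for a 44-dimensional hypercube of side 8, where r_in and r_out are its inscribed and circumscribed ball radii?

r_in = 8/2 (half the side); r_out = 8√44/2 (half the diagonal). Ratio = 1/√44 ≈ 0.150756.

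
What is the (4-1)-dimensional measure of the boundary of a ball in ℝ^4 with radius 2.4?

S_4(2.4) = 2·π^(4/2)·(2.4)^3 / Γ(4/2) ≈ 272.875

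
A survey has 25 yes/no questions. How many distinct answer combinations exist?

An n-cube has 2^n vertices; for n = 25 that is 2^25 = 33554432.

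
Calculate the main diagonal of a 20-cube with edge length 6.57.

The space diagonal of an n-cube of side s is s√n. Here 6.57·√20 ≈ 29.3819.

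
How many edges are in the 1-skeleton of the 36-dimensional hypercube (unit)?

Number of 1-faces = C(36,1)·2^(36-1) = 36·34359738368 = 1236950581248.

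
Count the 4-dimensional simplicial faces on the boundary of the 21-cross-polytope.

Number of 4-faces = 2^(4+1) · C(21,4+1) = 32 · 20349 = 651168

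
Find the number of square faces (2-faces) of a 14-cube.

An n-cube has C(n,k)·2^(n-k) k-faces. Here C(14,2)·2^12 = 91·4096 = 372736.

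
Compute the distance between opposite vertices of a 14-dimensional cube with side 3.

The space diagonal of an n-cube of side s is s√n. Here 3·√14 ≈ 11.225.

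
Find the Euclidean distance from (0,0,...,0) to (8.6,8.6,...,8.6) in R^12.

||(8.6,8.6,...,8.6)|| = √(12)·8.6 ≈ 29.7913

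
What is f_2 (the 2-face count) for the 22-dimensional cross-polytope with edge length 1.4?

Number of 2-faces = 2^(2+1) · C(22,2+1) = 8 · 1540 = 12320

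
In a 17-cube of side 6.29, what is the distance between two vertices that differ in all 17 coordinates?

The space diagonal of an n-cube of side s is s√n. Here 6.29·√17 ≈ 25.9343.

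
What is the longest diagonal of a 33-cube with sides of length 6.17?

The space diagonal of an n-cube of side s is s√n. Here 6.17·√33 ≈ 35.444.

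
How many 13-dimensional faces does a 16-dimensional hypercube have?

An n-cube has C(n,k)·2^(n-k) k-faces. Here C(16,13)·2^3 = 560·8 = 4480.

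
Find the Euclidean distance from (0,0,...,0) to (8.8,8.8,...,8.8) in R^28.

d = √(8.8² + 8.8² + ... + 8.8²) [28 terms] = √(28·8.8²) = 8.8√28 ≈ 46.5652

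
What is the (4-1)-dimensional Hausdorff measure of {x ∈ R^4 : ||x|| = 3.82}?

|∂B_4(3.82)| ≈ 1100.32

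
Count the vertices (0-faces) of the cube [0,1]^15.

An n-cube has 2^n vertices; for n = 15 that is 2^15 = 32768.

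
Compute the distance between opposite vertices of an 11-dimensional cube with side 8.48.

d = √(8.48² + 8.48² + ... + 8.48²) [11 terms] = √(11·8.48²) = 8.48√11 ≈ 28.125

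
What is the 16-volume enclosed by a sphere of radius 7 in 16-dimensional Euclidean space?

The n-ball volume is π^(n/2)·r^n/Γ(n/2+1). With n=16, r=7: V = 4747561509943·π^8/5760 ≈ 7.82073e+12.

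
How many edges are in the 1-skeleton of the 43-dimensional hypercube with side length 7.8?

Each of the 2^43 = 8796093022208 vertices has degree 43; total edges = 43·2^43/2 = 189115999977472.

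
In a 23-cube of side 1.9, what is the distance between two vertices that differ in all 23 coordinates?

Diagonal = √23 · 1.9 ≈ 9.11208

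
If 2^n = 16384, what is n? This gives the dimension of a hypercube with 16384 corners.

The n-cube has 2^n vertices, and 16384 = 2^14, so n = 14.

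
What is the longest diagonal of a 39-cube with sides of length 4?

The space diagonal of an n-cube of side s is s√n. Here 4·√39 ≈ 24.98.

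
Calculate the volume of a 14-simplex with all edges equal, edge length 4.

Volume = 4^14 · √(15/2^14) / 14! ≈ 9.31681e-05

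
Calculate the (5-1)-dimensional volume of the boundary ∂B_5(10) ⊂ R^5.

The surface area of an n-ball is 2π^(n/2) r^(n-1) / Γ(n/2). For n=5, r=10: 80000·π^2/3 ≈ 263189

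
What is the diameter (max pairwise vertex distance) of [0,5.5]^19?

The space diagonal of an n-cube of side s is s√n. Here 5.5·√19 ≈ 23.9739.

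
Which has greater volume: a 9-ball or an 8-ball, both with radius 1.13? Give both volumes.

V_9(1.13) ≈ 9.90886. V_8(1.13) ≈ 10.7899. The 8-ball is larger.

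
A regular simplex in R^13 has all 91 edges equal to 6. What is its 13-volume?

For a regular n-simplex with edge a, V = (a^n / n!)·√((n+1)/2^n). With a=6, n=13: V ≈ 0.0867072.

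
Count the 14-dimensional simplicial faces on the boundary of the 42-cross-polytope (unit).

An n-cross-polytope has 2^(k+1)·C(n,k+1) k-faces. Here 2^15·C(42,15) = 32768·98672427616 = 3233298108121088.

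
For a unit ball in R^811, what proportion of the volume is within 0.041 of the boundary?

Shell fraction = 1 - (1-0.041)^811 ≈ 1 - 1.798e-15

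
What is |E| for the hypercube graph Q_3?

Number of 1-faces = C(3,1)·2^(3-1) = 3·4 = 12.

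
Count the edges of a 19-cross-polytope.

Number of 1-faces = 2^(1+1) · C(19,1+1) = 4 · 171 = 684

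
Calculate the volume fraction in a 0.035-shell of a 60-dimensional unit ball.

Shell fraction = 1 - (1-0.035)^60 ≈ 0.882066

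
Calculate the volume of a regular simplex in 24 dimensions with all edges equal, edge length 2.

V = (2^24 / 24!) · √((24+1) / 2^24) ≈ 3.30084e-20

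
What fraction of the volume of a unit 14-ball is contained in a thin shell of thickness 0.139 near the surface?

V(inner)/V(outer) = ((1-0.139)/1)^14 ≈ 0.123, so the shell fraction is 0.876961.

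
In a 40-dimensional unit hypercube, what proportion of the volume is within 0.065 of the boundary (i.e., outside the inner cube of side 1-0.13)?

1 - (1 - 2·0.065)^40 = 1 - 0.87^40 ≈ 0.996191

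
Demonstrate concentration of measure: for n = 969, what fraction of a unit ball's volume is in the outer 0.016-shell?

1 - (1-0.016)^969 ≈ 0.999999837 ≈ 99.999984%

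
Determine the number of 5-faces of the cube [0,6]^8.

Number of 5-faces = C(8,5) · 2^(8-5) = 56 · 8 = 448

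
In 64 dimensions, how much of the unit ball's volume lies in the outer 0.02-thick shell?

V(inner)/V(outer) = ((1-0.02)/1)^64 ≈ 0.2745, so the shell fraction is 0.725546.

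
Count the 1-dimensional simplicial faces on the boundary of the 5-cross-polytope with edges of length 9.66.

Number of 1-faces = 2^(1+1) · C(5,1+1) = 4 · 10 = 40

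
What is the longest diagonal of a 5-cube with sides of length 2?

||(2,2,...,2)|| = √(5)·2 ≈ 4.47214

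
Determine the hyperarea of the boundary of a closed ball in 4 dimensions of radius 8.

The surface area of an n-ball is 2π^(n/2) r^(n-1) / Γ(n/2). For n=4, r=8: 1024·π^2 ≈ 10106.5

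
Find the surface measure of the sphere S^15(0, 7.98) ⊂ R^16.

|∂B_16(7.98)| ≈ 1.27597e+14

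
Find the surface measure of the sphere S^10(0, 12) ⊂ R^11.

|∂B_11(12)| = 146767085568·π^5/35 ≈ 1.28325e+12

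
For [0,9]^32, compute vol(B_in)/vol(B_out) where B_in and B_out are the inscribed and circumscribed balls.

V_in / V_out = (r_in/r_out)^32 = (1/√32)^32 = 32^(-32/2) ≈ 8.27181e-25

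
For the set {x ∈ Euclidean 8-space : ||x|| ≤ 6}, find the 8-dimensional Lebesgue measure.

Volume = π^{8/2}·(6)^8/Γ(5) = 69984·π^4 ≈ 6.81708e+06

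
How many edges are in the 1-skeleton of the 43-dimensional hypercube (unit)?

An n-cube has n·2^(n-1) edges. With n = 43: 43·4398046511104 = 189115999977472.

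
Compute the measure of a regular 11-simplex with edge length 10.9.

For a regular n-simplex with edge a, V = (a^n / n!)·√((n+1)/2^n). With a=10.9, n=11: V ≈ 494.836.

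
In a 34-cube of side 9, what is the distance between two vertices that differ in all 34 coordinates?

||(9,9,...,9)|| = √(34)·9 ≈ 52.4786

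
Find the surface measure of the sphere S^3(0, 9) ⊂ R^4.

The surface area of an n-ball is 2π^(n/2) r^(n-1) / Γ(n/2). For n=4, r=9: 1458·π^2 ≈ 14389.9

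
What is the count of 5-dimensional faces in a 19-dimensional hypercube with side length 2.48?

An n-cube has C(n,k)·2^(n-k) k-faces. Here C(19,5)·2^14 = 11628·16384 = 190513152.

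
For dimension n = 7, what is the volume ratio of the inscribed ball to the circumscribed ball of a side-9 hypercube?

Volume scales as r^n, and r_in/r_out = 1/√7, giving (1/√7)^7 ≈ 0.00110194.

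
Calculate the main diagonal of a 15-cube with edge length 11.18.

d = √(11.18² + 11.18² + ... + 11.18²) [15 terms] = √(15·11.18²) = 11.18√15 ≈ 43.3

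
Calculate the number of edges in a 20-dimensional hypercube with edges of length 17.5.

Each of the 2^20 = 1048576 vertices has degree 20; total edges = 20·2^20/2 = 10485760.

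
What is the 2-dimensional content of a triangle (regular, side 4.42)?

Area = (√3/4) · 4.42² = 8.45951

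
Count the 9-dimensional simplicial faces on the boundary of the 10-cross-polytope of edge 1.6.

Number of 9-faces = 2^(9+1) · C(10,9+1) = 1024 · 1 = 1024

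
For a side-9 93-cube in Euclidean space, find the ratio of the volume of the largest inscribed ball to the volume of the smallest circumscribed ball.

Volume scales as r^n, and r_in/r_out = 1/√93, giving (1/√93)^93 ≈ 2.92108e-92.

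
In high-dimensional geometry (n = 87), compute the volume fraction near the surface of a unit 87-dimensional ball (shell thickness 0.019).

1 - (1-0.019)^87 ≈ 0.811547 ≈ 81.15%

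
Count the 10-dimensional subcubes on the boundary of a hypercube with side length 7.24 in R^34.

Number of 10-faces = C(34,10) · 2^(34-10) = 131128140 · 16777216 = 2199965128458240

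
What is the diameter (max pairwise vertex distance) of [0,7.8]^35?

d = √(7.8² + 7.8² + ... + 7.8²) [35 terms] = √(35·7.8²) = 7.8√35 ≈ 46.1454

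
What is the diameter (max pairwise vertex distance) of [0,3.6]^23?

The space diagonal of an n-cube of side s is s√n. Here 3.6·√23 ≈ 17.265.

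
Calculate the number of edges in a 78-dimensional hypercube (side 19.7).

The 78-cube has n·2^(n-1) = 78·2^77 = 78·151115727451828646838272 = 11787026741242634453385216 edges.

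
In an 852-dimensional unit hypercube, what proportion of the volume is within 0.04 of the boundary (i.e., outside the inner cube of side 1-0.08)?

The inner cube has side 1-2·0.04 = 0.92 and volume (0.92)^852 ≈ 1.404e-31, so the shell holds 1 - 1.404e-31 of the volume.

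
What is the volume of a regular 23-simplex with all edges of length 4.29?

For a regular n-simplex with edge a, V = (a^n / n!)·√((n+1)/2^n). With a=4.29, n=23: V ≈ 2.30295e-11.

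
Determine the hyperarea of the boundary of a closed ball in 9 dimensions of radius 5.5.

S = n·V_n(r)/r = 9·V_9(5.5)/5.5 (volume-to-surface relation), giving 214358881·π^4/840 ≈ 2.48577e+07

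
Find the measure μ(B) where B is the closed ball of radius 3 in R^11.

The n-ball volume is π^(n/2)·r^n/Γ(n/2+1). With n=11, r=3: V = 419904·π^5/385 ≈ 333763.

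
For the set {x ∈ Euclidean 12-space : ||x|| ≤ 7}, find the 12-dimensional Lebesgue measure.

The n-ball volume is π^(n/2)·r^n/Γ(n/2+1). With n=12, r=7: V = 13841287201·π^6/720 ≈ 1.84818e+10.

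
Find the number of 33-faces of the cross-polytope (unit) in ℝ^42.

Each 33-face is the convex hull of 34 vertices, one chosen as ±e_i from each of 34 distinct axes: 2^34·C(42,34) = 2027743138063319040.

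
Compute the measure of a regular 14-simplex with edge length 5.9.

For a regular n-simplex with edge a, V = (a^n / n!)·√((n+1)/2^n). With a=5.9, n=14: V ≈ 0.0214959.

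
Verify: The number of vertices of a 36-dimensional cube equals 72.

False. The 36-cube has 2^36 = 68719476736 vertices.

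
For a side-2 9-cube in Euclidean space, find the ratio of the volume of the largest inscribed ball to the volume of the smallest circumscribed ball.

V_in / V_out = (r_in/r_out)^9 = (1/√9)^9 = 9^(-9/2) ≈ 5.08053e-05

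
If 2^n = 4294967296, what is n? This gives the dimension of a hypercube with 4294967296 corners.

2^n = 4294967296 ⇒ n = log_2(4294967296) = 32.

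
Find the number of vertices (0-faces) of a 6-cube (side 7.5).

Number of 0-faces = C(6,0) · 2^(6-0) = 1 · 64 = 64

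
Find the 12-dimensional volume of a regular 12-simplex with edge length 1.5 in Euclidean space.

Volume = 1.5^12 · √(13/2^12) / 12! ≈ 1.52598e-08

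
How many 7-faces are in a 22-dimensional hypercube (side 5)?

Choose 7 of 22 axes to span the face (C(22,7) = 170544 ways), then fix each of the remaining 15 coordinates at one of its two extreme values (2^15 = 32768 ways): 170544·32768 = 5588385792.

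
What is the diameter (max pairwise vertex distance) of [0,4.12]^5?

d = √(4.12² + 4.12² + ... + 4.12²) [5 terms] = √(5·4.12²) = 4.12√5 ≈ 9.2126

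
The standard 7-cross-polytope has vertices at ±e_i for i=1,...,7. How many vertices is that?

The 7-dimensional cross-polytope has 2n = 2·7 = 14 vertices.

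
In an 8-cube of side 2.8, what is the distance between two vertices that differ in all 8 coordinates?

d = √(2.8² + 2.8² + ... + 2.8²) [8 terms] = √(8·2.8²) = 2.8√8 ≈ 7.9196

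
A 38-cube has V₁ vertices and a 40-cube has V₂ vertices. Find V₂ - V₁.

V₁ = 2^38 = 274877906944. V₂ = 2^40 = 1099511627776. V₂ - V₁ = 824633720832.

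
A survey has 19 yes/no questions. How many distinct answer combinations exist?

Each vertex is a binary string of length 19, so there are 2^19 = 524288.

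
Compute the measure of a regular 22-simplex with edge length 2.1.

V = (2.1^22 / 22!) · √((22+1) / 2^22) ≈ 2.55618e-17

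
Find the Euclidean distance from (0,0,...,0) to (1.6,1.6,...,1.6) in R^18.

Diagonal = √18 · 1.6 ≈ 6.78823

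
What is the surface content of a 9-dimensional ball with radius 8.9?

S_9(8.9) = 2·π^(9/2)·(8.9)^8 / Γ(9/2) ≈ 1.16864e+09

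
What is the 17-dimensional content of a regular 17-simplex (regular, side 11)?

V_17 = √(18) · 11^17 / (17! · 2^(17/2)) ≈ 16.6528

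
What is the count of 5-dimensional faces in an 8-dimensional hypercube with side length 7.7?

Number of 5-faces = C(8,5) · 2^(8-5) = 56 · 8 = 448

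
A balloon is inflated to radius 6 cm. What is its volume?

V = 288·π ≈ 904.779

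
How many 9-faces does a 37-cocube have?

Number of 9-faces = 2^(9+1) · C(37,9+1) = 1024 · 348330136 = 356690059264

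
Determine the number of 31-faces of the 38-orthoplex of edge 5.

Each 31-face is the convex hull of 32 vertices, one chosen as ±e_i from each of 32 distinct axes: 2^32·C(38,32) = 11857034609688576.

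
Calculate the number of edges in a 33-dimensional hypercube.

Number of 1-faces = C(33,1)·2^(33-1) = 33·4294967296 = 141733920768.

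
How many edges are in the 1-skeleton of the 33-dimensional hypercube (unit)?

The 33-cube has n·2^(n-1) = 33·2^32 = 33·4294967296 = 141733920768 edges.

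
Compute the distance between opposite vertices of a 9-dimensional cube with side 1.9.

The space diagonal of an n-cube of side s is s√n. Here 1.9·√9 = 5.7.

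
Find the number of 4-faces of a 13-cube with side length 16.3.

An n-cube has C(n,k)·2^(n-k) k-faces. Here C(13,4)·2^9 = 715·512 = 366080.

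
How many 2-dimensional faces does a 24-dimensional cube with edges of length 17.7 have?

Number of 2-faces = C(24,2) · 2^(24-2) = 276 · 4194304 = 1157627904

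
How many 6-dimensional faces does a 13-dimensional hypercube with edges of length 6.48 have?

f_6(13-cube) = (13 choose 6) · 2^7 = 219648.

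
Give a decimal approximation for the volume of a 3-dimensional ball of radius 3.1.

V_3(3.1) = π^(3/2) · (3.1)^3 / Γ(3/2 + 1) ≈ 124.788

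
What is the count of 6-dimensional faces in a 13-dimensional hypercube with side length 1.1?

Choose 6 of 13 axes to span the face (C(13,6) = 1716 ways), then fix each of the remaining 7 coordinates at one of its two extreme values (2^7 = 128 ways): 1716·128 = 219648.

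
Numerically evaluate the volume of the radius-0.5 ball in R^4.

The n-ball volume is π^(n/2)·r^n/Γ(n/2+1). With n=4, r=0.5: V = π^2/32 ≈ 0.308425.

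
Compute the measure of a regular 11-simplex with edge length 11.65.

V = (11.65^11 / 11!) · √((11+1) / 2^11) ≈ 1028.86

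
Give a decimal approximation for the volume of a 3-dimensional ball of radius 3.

V_3(3) = π^(3/2) · (3)^3 / Γ(3/2 + 1) = 36·π ≈ 113.097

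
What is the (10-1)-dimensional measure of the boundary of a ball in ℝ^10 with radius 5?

S = n·V_n(r)/r = 10·V_10(5)/5 (volume-to-surface relation), giving 1953125·π^5/12 ≈ 4.98079e+07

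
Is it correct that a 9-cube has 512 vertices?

True. The 9-cube has 2^9 = 512 vertices.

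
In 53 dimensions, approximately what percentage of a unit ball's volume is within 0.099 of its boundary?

1 - (1-0.099)^53 ≈ 0.996015 ≈ 99.60%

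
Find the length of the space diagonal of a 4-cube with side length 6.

Diagonal = √4 · 6 = 12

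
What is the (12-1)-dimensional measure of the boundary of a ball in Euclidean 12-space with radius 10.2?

|∂B_12(10.2)| ≈ 1.99228e+12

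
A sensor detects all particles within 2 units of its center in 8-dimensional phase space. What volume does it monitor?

The n-ball volume is π^(n/2)·r^n/Γ(n/2+1). With n=8, r=2: V = 32·π^4/3 ≈ 1039.03.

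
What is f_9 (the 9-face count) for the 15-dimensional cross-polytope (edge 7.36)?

Number of 9-faces = 2^(9+1) · C(15,9+1) = 1024 · 3003 = 3075072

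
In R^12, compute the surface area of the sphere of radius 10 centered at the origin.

S = n·V_n(r)/r = 12·V_12(10)/10 (volume-to-surface relation), giving 5000000000·π^6/3 ≈ 1.60232e+12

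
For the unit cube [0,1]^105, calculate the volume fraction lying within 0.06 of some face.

Shell fraction = 1 - (1-0.12)^105 ≈ 0.9999985186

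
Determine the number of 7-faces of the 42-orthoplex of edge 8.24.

f_7(42-orthoplex) = 2^8 · (42 choose 8) = 30215727360.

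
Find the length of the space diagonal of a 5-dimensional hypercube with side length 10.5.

d = √(10.5² + 10.5² + ... + 10.5²) [5 terms] = √(5·10.5²) = 10.5√5 ≈ 23.4787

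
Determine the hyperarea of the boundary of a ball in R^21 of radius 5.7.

|∂B_21(5.7)| ≈ 3.83941e+14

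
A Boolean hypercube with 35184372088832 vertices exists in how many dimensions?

n = log_2(35184372088832) = 45.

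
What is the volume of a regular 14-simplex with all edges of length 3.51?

V_14 = √(15) · 3.51^14 / (14! · 2^(14/2)) ≈ 1.4953e-05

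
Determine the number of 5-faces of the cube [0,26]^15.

Number of 5-faces = C(15,5) · 2^(15-5) = 3003 · 1024 = 3075072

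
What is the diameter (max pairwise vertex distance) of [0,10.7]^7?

The space diagonal of an n-cube of side s is s√n. Here 10.7·√7 ≈ 28.3095.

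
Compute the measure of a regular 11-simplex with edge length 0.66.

For a regular n-simplex with edge a, V = (a^n / n!)·√((n+1)/2^n). With a=0.66, n=11: V ≈ 1.98497e-11.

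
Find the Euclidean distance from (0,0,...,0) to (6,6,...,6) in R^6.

The space diagonal of an n-cube of side s is s√n. Here 6·√6 ≈ 14.6969.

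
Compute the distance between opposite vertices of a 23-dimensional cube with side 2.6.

Diagonal = √23 · 2.6 ≈ 12.4692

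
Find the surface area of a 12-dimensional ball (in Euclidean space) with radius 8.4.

|∂B_12(8.4)| ≈ 2.35407e+11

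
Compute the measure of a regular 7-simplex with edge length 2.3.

V = (2.3^7 / 7!) · √((7+1) / 2^7) ≈ 0.016889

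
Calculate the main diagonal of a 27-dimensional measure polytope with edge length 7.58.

The space diagonal of an n-cube of side s is s√n. Here 7.58·√27 ≈ 39.3868.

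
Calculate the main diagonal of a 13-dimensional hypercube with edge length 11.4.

||(11.4,11.4,...,11.4)|| = √(13)·11.4 ≈ 41.1033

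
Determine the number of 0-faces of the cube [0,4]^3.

f_0(3-cube) = (3 choose 0) · 2^3 = 8.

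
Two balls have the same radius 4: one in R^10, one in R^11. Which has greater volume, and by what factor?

V_10(4) ≈ 2.67404e+06, V_11(4) ≈ 7.9025e+06. The 11-ball is larger by a factor of 2.955.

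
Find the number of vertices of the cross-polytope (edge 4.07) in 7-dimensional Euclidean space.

f_0(7-orthoplex) = 2^1 · (7 choose 1) = 14.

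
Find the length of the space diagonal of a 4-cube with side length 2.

Diagonal = √4 · 2 = 4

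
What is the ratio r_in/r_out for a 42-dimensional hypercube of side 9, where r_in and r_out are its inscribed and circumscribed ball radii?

r_in = 9/2 (half the side); r_out = 9√42/2 (half the diagonal). Ratio = 1/√42 ≈ 0.154303.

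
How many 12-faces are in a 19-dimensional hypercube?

An n-cube has C(n,k)·2^(n-k) k-faces. Here C(19,12)·2^7 = 50388·128 = 6449664.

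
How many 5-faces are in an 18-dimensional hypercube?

An n-cube has C(n,k)·2^(n-k) k-faces. Here C(18,5)·2^13 = 8568·8192 = 70189056.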